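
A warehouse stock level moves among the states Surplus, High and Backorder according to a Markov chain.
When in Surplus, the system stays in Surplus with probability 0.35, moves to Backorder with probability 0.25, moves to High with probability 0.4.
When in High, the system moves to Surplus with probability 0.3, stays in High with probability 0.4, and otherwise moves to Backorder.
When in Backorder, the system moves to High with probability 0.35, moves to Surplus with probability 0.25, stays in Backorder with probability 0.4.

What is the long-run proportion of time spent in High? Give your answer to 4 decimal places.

0.3842

Let the stationary distribution be π with π = πP and π_1 + π_2 + π_3 = 1.
π_1 = 0.35·π_1 + 0.3·π_2 + 0.25·π_3
π_2 = 0.4·π_1 + 0.4·π_2 + 0.35·π_3
Solving with the normalization constraint gives π = (0.2991, 0.3842, 0.3167).
So the stationary probability of High is 0.3842.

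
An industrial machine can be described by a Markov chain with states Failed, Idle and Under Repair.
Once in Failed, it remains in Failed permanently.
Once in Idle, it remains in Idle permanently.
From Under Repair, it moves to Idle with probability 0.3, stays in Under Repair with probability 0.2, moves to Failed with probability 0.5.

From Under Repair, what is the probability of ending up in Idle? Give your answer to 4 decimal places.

0.3750

Let h(s) be the probability of absorption at Idle starting from transient state s. Then h(Idle) = 1 and h(Failed) = 0. By first-step analysis:
h(Under Repair) = 0.5·0 + 0.3·1 + 0.2·h(Under Repair)
Solving: h(Under Repair) = 0.3750.
Starting from Under Repair, the probability is 0.3750.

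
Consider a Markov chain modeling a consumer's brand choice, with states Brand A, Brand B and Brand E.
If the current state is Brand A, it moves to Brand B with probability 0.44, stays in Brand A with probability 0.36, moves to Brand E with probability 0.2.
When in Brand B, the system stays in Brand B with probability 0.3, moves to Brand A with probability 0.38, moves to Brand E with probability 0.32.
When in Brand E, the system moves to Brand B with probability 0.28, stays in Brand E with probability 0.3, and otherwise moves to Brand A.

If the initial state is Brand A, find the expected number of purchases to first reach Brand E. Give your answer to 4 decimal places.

4.0598

Let t(s) be the expected number of purchases to first reach Brand E from state s, with t(Brand E) = 0. Conditioning on the first purchase:
t(Brand A) = 1 + 0.36·t(Brand A) + 0.44·t(Brand B)
t(Brand B) = 1 + 0.38·t(Brand A) + 0.3·t(Brand B)
Solving: t(Brand A) = 4.0598, t(Brand B) = 3.6325.
Expected purchases from Brand A to Brand E: 4.0598.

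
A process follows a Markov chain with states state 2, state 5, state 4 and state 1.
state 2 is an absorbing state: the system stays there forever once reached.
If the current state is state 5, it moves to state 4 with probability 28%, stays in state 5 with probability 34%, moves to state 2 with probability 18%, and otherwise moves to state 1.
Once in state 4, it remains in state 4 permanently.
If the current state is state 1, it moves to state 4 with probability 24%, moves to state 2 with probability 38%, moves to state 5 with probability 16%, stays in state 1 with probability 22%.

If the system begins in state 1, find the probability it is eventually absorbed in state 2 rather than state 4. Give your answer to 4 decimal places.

Let h(s) be the probability of absorption at state 2 starting from transient state s. Then h(state 2) = 1 and h(state 4) = 0. By first-step analysis:
h(state 5) = 0.18·1 + 0.34·h(state 5) + 0.28·0 + 0.2·h(state 1)
h(state 1) = 0.38·1 + 0.16·h(state 5) + 0.24·0 + 0.22·h(state 1)
Solving: h(state 5) = 0.4482, h(state 1) = 0.5791.
Starting from state 1, the probability is 0.5791.

0.5791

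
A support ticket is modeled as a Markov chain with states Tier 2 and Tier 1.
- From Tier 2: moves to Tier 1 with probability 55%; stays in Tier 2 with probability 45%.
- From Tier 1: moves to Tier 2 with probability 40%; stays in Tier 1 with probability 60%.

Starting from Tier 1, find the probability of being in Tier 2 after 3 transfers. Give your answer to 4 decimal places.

0.4210

Propagate the distribution vector 3 transfers from Tier 1.
After 0 transfers: (0.0000, 1.0000)
After 1 transfer: (0.4000, 0.6000)
After 2 transfers: (0.4200, 0.5800)
After 3 transfers: (0.4210, 0.5790)
P(in Tier 2 after 3 transfers) = 0.4210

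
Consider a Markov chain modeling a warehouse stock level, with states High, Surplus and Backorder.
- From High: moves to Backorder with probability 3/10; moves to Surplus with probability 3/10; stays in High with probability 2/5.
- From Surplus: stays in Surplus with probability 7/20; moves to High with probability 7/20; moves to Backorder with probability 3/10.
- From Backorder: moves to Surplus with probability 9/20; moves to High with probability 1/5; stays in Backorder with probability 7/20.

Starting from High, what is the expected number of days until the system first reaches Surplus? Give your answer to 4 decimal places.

Let t(s) be the expected number of days to first reach Surplus from state s, with t(Surplus) = 0. Conditioning on the first day:
t(High) = 1 + 0.4·t(High) + 0.3·t(Backorder)
t(Backorder) = 1 + 0.2·t(High) + 0.35·t(Backorder)
Solving: t(High) = 2.8788, t(Backorder) = 2.4242.
Expected days from High to Surplus: 2.8788.

2.8788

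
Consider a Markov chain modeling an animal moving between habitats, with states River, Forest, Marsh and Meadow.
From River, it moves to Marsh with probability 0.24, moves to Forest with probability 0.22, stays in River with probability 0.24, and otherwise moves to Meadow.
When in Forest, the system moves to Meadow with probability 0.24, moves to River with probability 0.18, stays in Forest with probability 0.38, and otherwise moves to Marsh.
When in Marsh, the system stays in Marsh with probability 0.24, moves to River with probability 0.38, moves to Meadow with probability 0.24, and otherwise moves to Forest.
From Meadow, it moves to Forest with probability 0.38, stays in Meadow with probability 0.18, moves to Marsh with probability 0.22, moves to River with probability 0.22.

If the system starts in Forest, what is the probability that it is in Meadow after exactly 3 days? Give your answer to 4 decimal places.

0.2402

Propagate the distribution vector 3 days from Forest.
After 0 days: (0.0000, 1.0000, 0.0000, 0.0000)
After 1 day: (0.1800, 0.3800, 0.2000, 0.2400)
After 2 days: (0.2404, 0.3032, 0.2200, 0.2364)
After 3 days: (0.2479, 0.2887, 0.2231, 0.2402)
P(in Meadow after 3 days) = 0.2402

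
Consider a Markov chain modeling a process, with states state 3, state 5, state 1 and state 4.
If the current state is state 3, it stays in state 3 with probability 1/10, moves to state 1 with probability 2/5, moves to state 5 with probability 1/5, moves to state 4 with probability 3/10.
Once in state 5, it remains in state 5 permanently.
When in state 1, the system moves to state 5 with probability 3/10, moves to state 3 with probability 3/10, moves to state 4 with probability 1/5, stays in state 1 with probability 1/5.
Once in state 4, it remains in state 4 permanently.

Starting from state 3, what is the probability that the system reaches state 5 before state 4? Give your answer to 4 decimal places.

Let h(s) be the probability of absorption at state 5 starting from transient state s. Then h(state 5) = 1 and h(state 4) = 0. By first-step analysis:
h(state 3) = 0.1·h(state 3) + 0.2·1 + 0.4·h(state 1) + 0.3·0
h(state 1) = 0.3·h(state 3) + 0.3·1 + 0.2·h(state 1) + 0.2·0
Solving: h(state 3) = 0.4667, h(state 1) = 0.5500.
Starting from state 3, the probability is 0.4667.

0.4667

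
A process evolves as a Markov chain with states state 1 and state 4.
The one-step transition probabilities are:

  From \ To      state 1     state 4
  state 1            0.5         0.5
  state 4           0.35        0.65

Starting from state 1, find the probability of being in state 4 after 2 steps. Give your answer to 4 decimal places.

0.5750

Sum over the intermediate state after 1 step:
P = P(state 1→state 1)·P(state 1→state 4) + P(state 1→state 4)·P(state 4→state 4)
  = 0.5×0.5 + 0.5×0.65
  = 0.2500 + 0.3250 = 0.5750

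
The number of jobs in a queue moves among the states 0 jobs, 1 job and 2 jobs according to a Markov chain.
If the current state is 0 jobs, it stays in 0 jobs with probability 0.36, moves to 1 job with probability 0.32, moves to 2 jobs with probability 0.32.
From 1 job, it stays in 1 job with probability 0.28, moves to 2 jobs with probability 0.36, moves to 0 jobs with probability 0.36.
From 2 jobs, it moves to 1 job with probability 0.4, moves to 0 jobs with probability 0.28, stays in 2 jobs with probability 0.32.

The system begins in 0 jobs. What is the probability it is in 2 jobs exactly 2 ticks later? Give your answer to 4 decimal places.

0.3328

Sum over the intermediate state after 1 tick:
P = P(0 jobs→0 jobs)·P(0 jobs→2 jobs) + P(0 jobs→1 job)·P(1 job→2 jobs) + P(0 jobs→2 jobs)·P(2 jobs→2 jobs)
  = 0.36×0.32 + 0.32×0.36 + 0.32×0.32
  = 0.1152 + 0.1152 + 0.1024 = 0.3328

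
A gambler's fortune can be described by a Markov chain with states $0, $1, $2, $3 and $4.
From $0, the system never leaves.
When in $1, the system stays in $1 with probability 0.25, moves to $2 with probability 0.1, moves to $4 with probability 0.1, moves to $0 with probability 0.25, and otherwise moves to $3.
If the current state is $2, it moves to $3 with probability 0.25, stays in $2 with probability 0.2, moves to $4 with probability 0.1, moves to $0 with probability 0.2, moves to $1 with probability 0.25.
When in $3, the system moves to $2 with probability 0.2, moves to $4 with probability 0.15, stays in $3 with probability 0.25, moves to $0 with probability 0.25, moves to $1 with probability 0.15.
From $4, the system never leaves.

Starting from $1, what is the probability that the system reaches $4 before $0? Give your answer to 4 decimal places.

Let h(s) be the probability of absorption at $4 starting from transient state s. Then h($4) = 1 and h($0) = 0. By first-step analysis:
h($1) = 0.25·0 + 0.25·h($1) + 0.1·h($2) + 0.3·h($3) + 0.1·1
h($2) = 0.2·0 + 0.25·h($1) + 0.2·h($2) + 0.25·h($3) + 0.1·1
h($3) = 0.25·0 + 0.15·h($1) + 0.2·h($2) + 0.25·h($3) + 0.15·1
Solving: h($1) = 0.3193, h($2) = 0.3352, h($3) = 0.3532.
Starting from $1, the probability is 0.3193.

0.3193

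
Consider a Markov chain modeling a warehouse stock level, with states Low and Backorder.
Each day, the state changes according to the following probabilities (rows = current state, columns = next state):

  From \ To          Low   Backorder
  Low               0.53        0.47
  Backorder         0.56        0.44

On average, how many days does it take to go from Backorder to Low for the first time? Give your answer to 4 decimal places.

1.7857

Let t(s) be the expected number of days to first reach Low from state s, with t(Low) = 0. Conditioning on the first day:
t(Backorder) = 1 + 0.44·t(Backorder)
Solving: t(Backorder) = 1.7857.
Expected days from Backorder to Low: 1.7857.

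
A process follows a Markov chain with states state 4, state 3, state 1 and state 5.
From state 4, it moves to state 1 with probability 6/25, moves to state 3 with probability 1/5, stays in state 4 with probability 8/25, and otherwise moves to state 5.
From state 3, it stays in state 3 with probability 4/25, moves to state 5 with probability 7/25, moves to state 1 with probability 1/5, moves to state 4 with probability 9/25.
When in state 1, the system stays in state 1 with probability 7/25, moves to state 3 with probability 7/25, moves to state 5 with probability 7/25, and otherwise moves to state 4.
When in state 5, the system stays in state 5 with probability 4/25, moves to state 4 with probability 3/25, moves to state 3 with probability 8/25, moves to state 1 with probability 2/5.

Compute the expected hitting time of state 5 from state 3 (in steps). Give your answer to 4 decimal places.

3.7324

Let t(s) be the expected number of steps to first reach state 5 from state s, with t(state 5) = 0. Conditioning on the first step:
t(state 4) = 1 + 0.32·t(state 4) + 0.2·t(state 3) + 0.24·t(state 1)
t(state 3) = 1 + 0.36·t(state 4) + 0.16·t(state 3) + 0.2·t(state 1)
t(state 1) = 1 + 0.16·t(state 4) + 0.28·t(state 3) + 0.28·t(state 1)
Solving: t(state 4) = 3.8747, t(state 3) = 3.7324, t(state 1) = 3.7014.
Expected steps from state 3 to state 5: 3.7324.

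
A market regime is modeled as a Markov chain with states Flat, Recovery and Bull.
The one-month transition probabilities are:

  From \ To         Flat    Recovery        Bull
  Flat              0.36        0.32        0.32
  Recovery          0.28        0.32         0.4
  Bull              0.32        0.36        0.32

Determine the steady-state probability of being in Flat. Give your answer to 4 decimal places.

Let the stationary distribution be π with π = πP and π_1 + π_2 + π_3 = 1.
π_1 = 0.36·π_1 + 0.28·π_2 + 0.32·π_3
π_2 = 0.32·π_1 + 0.32·π_2 + 0.36·π_3
Solving with the normalization constraint gives π = (0.3194, 0.3339, 0.3467).
So the stationary probability of Flat is 0.3194.

0.3194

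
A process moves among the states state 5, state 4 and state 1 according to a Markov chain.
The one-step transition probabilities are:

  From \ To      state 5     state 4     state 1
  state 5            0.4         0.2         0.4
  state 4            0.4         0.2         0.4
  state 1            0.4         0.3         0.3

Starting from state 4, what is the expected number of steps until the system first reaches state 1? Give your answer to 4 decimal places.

2.5000

Let t(s) be the expected number of steps to first reach state 1 from state s, with t(state 1) = 0. Conditioning on the first step:
t(state 5) = 1 + 0.4·t(state 5) + 0.2·t(state 4)
t(state 4) = 1 + 0.4·t(state 5) + 0.2·t(state 4)
Solving: t(state 5) = 2.5000, t(state 4) = 2.5000.
Expected steps from state 4 to state 1: 2.5000.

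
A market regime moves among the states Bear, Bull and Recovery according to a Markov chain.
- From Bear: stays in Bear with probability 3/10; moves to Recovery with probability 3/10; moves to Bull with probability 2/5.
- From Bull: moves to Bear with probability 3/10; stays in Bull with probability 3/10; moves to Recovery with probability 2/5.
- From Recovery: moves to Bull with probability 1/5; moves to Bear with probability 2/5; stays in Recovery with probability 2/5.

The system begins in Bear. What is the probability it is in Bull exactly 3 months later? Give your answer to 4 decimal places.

Propagate the distribution vector 3 months from Bear.
After 0 months: (1.0000, 0.0000, 0.0000)
After 1 month: (0.3000, 0.4000, 0.3000)
After 2 months: (0.3300, 0.3000, 0.3700)
After 3 months: (0.3370, 0.2960, 0.3670)
P(in Bull after 3 months) = 0.2960

0.2960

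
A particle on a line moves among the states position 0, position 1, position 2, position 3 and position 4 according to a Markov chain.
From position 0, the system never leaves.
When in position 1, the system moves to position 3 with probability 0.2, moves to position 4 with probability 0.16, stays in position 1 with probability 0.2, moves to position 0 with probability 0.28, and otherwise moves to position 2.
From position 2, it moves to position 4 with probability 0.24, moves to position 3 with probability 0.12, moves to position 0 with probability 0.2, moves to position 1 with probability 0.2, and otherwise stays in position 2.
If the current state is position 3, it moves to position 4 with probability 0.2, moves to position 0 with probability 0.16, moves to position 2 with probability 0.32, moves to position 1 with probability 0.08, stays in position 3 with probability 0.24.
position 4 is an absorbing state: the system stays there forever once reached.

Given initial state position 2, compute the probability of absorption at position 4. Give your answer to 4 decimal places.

0.5128

Let h(s) be the probability of absorption at position 4 starting from transient state s. Then h(position 4) = 1 and h(position 0) = 0. By first-step analysis:
h(position 1) = 0.28·0 + 0.2·h(position 1) + 0.16·h(position 2) + 0.2·h(position 3) + 0.16·1
h(position 2) = 0.2·0 + 0.2·h(position 1) + 0.24·h(position 2) + 0.12·h(position 3) + 0.24·1
h(position 3) = 0.16·0 + 0.08·h(position 1) + 0.32·h(position 2) + 0.24·h(position 3) + 0.2·1
Solving: h(position 1) = 0.4337, h(position 2) = 0.5128, h(position 3) = 0.5247.
Starting from position 2, the probability is 0.5128.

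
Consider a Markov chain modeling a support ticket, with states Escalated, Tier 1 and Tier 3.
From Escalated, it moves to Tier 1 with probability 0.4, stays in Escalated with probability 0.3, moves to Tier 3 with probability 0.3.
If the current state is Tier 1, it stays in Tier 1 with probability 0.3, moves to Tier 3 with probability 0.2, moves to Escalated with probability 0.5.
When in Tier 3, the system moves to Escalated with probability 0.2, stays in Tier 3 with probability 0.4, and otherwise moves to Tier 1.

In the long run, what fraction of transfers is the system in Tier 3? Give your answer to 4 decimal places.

0.2929

Let the stationary distribution be π with π = πP and π_1 + π_2 + π_3 = 1.
π_1 = 0.3·π_1 + 0.5·π_2 + 0.2·π_3
π_2 = 0.4·π_1 + 0.3·π_2 + 0.4·π_3
Solving with the normalization constraint gives π = (0.3434, 0.3636, 0.2929).
So the stationary probability of Tier 3 is 0.2929.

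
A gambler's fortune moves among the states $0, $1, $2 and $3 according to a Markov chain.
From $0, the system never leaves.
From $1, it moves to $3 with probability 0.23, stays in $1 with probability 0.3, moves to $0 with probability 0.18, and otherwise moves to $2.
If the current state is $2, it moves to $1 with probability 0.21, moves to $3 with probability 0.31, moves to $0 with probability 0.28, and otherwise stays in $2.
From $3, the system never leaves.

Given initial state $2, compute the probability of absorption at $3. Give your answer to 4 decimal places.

Let h(s) be the probability of absorption at $3 starting from transient state s. Then h($3) = 1 and h($0) = 0. By first-step analysis:
h($1) = 0.18·0 + 0.3·h($1) + 0.29·h($2) + 0.23·1
h($2) = 0.28·0 + 0.21·h($1) + 0.2·h($2) + 0.31·1
Solving: h($1) = 0.5488, h($2) = 0.5316.
Starting from $2, the probability is 0.5316.

0.5316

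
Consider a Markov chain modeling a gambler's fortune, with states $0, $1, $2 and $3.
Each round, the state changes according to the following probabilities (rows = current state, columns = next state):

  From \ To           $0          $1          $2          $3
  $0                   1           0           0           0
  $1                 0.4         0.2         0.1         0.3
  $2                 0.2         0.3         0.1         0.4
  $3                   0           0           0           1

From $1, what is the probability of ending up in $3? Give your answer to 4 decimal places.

0.4493

Let h(s) be the probability of absorption at $3 starting from transient state s. Then h($3) = 1 and h($0) = 0. By first-step analysis:
h($1) = 0.4·0 + 0.2·h($1) + 0.1·h($2) + 0.3·1
h($2) = 0.2·0 + 0.3·h($1) + 0.1·h($2) + 0.4·1
Solving: h($1) = 0.4493, h($2) = 0.5942.
Starting from $1, the probability is 0.4493.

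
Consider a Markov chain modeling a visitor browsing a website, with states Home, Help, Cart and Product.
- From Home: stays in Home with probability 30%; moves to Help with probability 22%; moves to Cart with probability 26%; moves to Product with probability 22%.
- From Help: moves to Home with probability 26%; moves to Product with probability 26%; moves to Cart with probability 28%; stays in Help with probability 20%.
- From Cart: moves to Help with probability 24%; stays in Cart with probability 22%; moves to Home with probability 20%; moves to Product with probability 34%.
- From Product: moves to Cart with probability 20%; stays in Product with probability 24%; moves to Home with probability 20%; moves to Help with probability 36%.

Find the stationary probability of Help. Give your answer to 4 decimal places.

0.2567

Let the stationary distribution be π with π = πP and π_1 + π_2 + π_3 + π_4 = 1.
π_1 = 0.3·π_1 + 0.26·π_2 + 0.2·π_3 + 0.2·π_4
π_2 = 0.22·π_1 + 0.2·π_2 + 0.24·π_3 + 0.36·π_4
π_3 = 0.26·π_1 + 0.28·π_2 + 0.22·π_3 + 0.2·π_4
Solving with the normalization constraint gives π = (0.2393, 0.2567, 0.2397, 0.2643).
So the stationary probability of Help is 0.2567.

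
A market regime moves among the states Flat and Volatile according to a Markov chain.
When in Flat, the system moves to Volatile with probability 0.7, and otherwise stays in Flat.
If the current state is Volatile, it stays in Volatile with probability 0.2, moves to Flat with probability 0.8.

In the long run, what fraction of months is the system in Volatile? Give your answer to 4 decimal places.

0.4667

Let the stationary distribution be π with π = πP and π_1 + π_2 = 1.
π_1 = 0.3·π_1 + 0.8·π_2
Solving with the normalization constraint gives π = (0.5333, 0.4667).
So the stationary probability of Volatile is 0.4667.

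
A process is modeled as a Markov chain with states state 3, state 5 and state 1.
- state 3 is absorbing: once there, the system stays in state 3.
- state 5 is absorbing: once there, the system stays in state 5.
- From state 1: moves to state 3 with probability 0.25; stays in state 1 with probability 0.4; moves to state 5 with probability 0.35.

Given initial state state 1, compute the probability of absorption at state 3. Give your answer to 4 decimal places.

0.4167

Let h(s) be the probability of absorption at state 3 starting from transient state s. Then h(state 3) = 1 and h(state 5) = 0. By first-step analysis:
h(state 1) = 0.25·1 + 0.35·0 + 0.4·h(state 1)
Solving: h(state 1) = 0.4167.
Starting from state 1, the probability is 0.4167.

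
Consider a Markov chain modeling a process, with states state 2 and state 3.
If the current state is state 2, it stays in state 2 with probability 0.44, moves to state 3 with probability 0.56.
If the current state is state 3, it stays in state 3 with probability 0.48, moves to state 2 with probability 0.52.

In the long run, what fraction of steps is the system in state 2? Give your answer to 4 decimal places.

Let the stationary distribution be π with π = πP and π_1 + π_2 = 1.
π_1 = 0.44·π_1 + 0.52·π_2
Solving with the normalization constraint gives π = (0.4815, 0.5185).
So the stationary probability of state 2 is 0.4815.

0.4815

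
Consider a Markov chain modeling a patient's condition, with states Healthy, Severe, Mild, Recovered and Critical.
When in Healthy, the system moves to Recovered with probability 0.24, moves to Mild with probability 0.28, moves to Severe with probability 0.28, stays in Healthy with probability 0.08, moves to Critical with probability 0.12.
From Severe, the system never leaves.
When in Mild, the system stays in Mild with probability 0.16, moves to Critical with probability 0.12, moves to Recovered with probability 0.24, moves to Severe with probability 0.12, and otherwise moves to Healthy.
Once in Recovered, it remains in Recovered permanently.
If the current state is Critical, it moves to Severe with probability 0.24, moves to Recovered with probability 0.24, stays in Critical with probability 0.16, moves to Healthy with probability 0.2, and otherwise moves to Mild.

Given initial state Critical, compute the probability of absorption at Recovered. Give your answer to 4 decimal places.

Let h(s) be the probability of absorption at Recovered starting from transient state s. Then h(Recovered) = 1 and h(Severe) = 0. By first-step analysis:
h(Healthy) = 0.08·h(Healthy) + 0.28·0 + 0.28·h(Mild) + 0.24·1 + 0.12·h(Critical)
h(Mild) = 0.36·h(Healthy) + 0.12·0 + 0.16·h(Mild) + 0.24·1 + 0.12·h(Critical)
h(Critical) = 0.2·h(Healthy) + 0.24·0 + 0.16·h(Mild) + 0.24·1 + 0.16·h(Critical)
Solving: h(Healthy) = 0.5030, h(Mild) = 0.5749, h(Critical) = 0.5150.
Starting from Critical, the probability is 0.5150.

0.5150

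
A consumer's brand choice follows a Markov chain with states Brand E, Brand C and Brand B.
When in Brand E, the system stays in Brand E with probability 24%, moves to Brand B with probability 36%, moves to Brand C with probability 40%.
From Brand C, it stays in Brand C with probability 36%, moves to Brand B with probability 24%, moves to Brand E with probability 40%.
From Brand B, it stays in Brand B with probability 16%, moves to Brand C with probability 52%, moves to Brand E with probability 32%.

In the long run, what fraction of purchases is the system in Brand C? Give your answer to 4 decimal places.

0.4144

Let the stationary distribution be π with π = πP and π_1 + π_2 + π_3 = 1.
π_1 = 0.24·π_1 + 0.4·π_2 + 0.32·π_3
π_2 = 0.4·π_1 + 0.36·π_2 + 0.52·π_3
Solving with the normalization constraint gives π = (0.3270, 0.4144, 0.2586).
So the stationary probability of Brand C is 0.4144.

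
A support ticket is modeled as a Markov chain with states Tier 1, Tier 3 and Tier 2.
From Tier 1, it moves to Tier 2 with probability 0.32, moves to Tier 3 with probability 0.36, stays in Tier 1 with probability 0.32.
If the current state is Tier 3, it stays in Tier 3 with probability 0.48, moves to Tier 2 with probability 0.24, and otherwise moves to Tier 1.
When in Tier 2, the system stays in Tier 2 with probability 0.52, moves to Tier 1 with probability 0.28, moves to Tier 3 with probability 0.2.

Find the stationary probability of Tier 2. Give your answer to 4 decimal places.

Let the stationary distribution be π with π = πP and π_1 + π_2 + π_3 = 1.
π_1 = 0.32·π_1 + 0.28·π_2 + 0.28·π_3
π_2 = 0.36·π_1 + 0.48·π_2 + 0.2·π_3
Solving with the normalization constraint gives π = (0.2917, 0.3426, 0.3657).
So the stationary probability of Tier 2 is 0.3657.

0.3657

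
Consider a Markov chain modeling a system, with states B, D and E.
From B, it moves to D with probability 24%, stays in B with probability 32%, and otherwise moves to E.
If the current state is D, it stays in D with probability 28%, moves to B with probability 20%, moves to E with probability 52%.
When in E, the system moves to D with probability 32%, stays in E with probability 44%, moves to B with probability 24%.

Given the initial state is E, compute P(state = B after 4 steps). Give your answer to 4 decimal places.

0.2483

Propagate the distribution vector 4 steps from E.
After 0 steps: (0.0000, 0.0000, 1.0000)
After 1 step: (0.2400, 0.3200, 0.4400)
After 2 steps: (0.2464, 0.2880, 0.4656)
After 3 steps: (0.2482, 0.2888, 0.4630)
After 4 steps: (0.2483, 0.2886, 0.4631)
P(in B after 4 steps) = 0.2483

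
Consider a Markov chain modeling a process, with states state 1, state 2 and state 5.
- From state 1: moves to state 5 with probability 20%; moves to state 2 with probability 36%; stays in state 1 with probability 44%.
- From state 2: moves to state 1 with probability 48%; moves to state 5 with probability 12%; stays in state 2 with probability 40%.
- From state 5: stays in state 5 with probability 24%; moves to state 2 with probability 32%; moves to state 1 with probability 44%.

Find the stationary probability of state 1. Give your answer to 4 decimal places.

0.4547

Let the stationary distribution be π with π = πP and π_1 + π_2 + π_3 = 1.
π_1 = 0.44·π_1 + 0.48·π_2 + 0.44·π_3
π_2 = 0.36·π_1 + 0.4·π_2 + 0.32·π_3
Solving with the normalization constraint gives π = (0.4547, 0.3676, 0.1777).
So the stationary probability of state 1 is 0.4547.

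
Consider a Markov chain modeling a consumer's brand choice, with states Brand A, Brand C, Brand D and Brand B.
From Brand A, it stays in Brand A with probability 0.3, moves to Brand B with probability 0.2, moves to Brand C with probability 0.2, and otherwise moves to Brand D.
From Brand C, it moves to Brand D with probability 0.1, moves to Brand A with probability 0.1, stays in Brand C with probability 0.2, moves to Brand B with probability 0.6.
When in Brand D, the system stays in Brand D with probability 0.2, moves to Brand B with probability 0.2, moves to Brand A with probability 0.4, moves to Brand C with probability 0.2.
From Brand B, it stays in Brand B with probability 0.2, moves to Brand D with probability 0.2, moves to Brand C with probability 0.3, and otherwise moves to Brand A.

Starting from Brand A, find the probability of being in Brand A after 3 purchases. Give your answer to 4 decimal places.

0.2770

Propagate the distribution vector 3 purchases from Brand A.
After 0 purchases: (1.0000, 0.0000, 0.0000, 0.0000)
After 1 purchase: (0.3000, 0.2000, 0.3000, 0.2000)
After 2 purchases: (0.2900, 0.2200, 0.2100, 0.2800)
After 3 purchases: (0.2770, 0.2280, 0.2070, 0.2880)
P(in Brand A after 3 purchases) = 0.2770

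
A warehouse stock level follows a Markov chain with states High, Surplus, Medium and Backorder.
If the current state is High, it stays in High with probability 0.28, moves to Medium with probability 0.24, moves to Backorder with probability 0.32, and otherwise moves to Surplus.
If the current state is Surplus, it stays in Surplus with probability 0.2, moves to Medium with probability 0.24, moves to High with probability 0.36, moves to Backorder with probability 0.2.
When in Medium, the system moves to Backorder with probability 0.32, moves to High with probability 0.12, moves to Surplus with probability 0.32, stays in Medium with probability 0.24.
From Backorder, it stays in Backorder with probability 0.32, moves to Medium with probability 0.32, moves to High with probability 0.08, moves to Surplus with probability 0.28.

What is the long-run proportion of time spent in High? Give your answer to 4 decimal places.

Let the stationary distribution be π with π = πP and π_1 + π_2 + π_3 + π_4 = 1.
π_1 = 0.28·π_1 + 0.36·π_2 + 0.12·π_3 + 0.08·π_4
π_2 = 0.16·π_1 + 0.2·π_2 + 0.32·π_3 + 0.28·π_4
π_3 = 0.24·π_1 + 0.24·π_2 + 0.24·π_3 + 0.32·π_4
Solving with the normalization constraint gives π = (0.1996, 0.2468, 0.2632, 0.2904).
So the stationary probability of High is 0.1996.

0.1996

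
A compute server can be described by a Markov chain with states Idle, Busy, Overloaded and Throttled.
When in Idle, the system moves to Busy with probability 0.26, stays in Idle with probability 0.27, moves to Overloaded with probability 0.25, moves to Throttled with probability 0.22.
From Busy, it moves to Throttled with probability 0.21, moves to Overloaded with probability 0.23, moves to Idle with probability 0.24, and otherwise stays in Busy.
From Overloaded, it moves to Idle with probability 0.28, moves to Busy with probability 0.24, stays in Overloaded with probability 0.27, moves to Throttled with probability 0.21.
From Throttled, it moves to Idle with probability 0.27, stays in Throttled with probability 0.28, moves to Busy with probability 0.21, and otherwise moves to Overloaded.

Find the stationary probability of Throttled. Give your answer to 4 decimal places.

Let the stationary distribution be π with π = πP and π_1 + π_2 + π_3 + π_4 = 1.
π_1 = 0.27·π_1 + 0.24·π_2 + 0.28·π_3 + 0.27·π_4
π_2 = 0.26·π_1 + 0.32·π_2 + 0.24·π_3 + 0.21·π_4
π_3 = 0.25·π_1 + 0.23·π_2 + 0.27·π_3 + 0.24·π_4
Solving with the normalization constraint gives π = (0.2647, 0.2592, 0.2475, 0.2287).
So the stationary probability of Throttled is 0.2287.

0.2287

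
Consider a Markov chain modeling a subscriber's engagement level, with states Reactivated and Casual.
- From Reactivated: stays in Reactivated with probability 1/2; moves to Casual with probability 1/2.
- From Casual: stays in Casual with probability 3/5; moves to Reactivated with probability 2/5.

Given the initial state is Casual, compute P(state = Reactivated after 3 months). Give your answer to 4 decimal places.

0.4440

Propagate the distribution vector 3 months from Casual.
After 0 months: (0.0000, 1.0000)
After 1 month: (0.4000, 0.6000)
After 2 months: (0.4400, 0.5600)
After 3 months: (0.4440, 0.5560)
P(in Reactivated after 3 months) = 0.4440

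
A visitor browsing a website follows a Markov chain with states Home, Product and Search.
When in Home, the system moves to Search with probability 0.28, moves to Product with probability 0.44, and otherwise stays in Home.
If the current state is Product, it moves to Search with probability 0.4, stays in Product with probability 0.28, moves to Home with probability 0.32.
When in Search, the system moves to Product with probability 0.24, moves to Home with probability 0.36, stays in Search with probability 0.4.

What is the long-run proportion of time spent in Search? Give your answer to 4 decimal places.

0.3614

Let the stationary distribution be π with π = πP and π_1 + π_2 + π_3 = 1.
π_1 = 0.28·π_1 + 0.32·π_2 + 0.36·π_3
π_2 = 0.44·π_1 + 0.28·π_2 + 0.24·π_3
Solving with the normalization constraint gives π = (0.3216, 0.3170, 0.3614).
So the stationary probability of Search is 0.3614.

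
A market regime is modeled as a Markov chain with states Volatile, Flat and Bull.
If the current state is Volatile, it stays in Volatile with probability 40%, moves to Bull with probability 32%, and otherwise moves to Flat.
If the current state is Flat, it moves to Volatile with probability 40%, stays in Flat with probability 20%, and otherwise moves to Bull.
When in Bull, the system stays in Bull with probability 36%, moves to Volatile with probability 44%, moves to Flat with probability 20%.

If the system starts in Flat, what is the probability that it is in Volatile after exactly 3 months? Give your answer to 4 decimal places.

Propagate the distribution vector 3 months from Flat.
After 0 months: (0.0000, 1.0000, 0.0000)
After 1 month: (0.4000, 0.2000, 0.4000)
After 2 months: (0.4160, 0.2320, 0.3520)
After 3 months: (0.4141, 0.2333, 0.3526)
P(in Volatile after 3 months) = 0.4141

0.4141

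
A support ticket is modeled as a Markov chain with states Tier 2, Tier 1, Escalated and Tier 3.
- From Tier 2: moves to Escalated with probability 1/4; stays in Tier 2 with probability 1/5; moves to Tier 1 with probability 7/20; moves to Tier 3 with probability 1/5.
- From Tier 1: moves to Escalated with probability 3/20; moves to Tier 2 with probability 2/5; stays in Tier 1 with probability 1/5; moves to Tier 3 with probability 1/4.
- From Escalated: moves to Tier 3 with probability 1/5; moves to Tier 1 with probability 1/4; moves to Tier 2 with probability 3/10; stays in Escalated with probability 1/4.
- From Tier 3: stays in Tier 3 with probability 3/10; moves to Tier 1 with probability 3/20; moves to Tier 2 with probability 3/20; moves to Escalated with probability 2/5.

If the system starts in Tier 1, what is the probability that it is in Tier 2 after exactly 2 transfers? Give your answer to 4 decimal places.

0.2425

Propagate the distribution vector 2 transfers from Tier 1.
After 0 transfers: (0.0000, 1.0000, 0.0000, 0.0000)
After 1 transfer: (0.4000, 0.2000, 0.1500, 0.2500)
After 2 transfers: (0.2425, 0.2550, 0.2675, 0.2350)
P(in Tier 2 after 2 transfers) = 0.2425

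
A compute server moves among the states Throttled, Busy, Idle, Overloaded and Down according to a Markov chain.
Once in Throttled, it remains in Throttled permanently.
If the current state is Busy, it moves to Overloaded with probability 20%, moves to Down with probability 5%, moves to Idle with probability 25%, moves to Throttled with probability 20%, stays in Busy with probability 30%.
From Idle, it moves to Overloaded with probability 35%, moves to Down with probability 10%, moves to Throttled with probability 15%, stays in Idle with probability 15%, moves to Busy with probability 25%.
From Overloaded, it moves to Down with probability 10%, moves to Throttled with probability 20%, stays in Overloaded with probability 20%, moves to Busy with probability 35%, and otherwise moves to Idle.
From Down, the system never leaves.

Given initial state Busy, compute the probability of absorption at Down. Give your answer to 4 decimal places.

Let h(s) be the probability of absorption at Down starting from transient state s. Then h(Down) = 1 and h(Throttled) = 0. By first-step analysis:
h(Busy) = 0.2·0 + 0.3·h(Busy) + 0.25·h(Idle) + 0.2·h(Overloaded) + 0.05·1
h(Idle) = 0.15·0 + 0.25·h(Busy) + 0.15·h(Idle) + 0.35·h(Overloaded) + 0.1·1
h(Overloaded) = 0.2·0 + 0.35·h(Busy) + 0.15·h(Idle) + 0.2·h(Overloaded) + 0.1·1
Solving: h(Busy) = 0.2748, h(Idle) = 0.3245, h(Overloaded) = 0.3060.
Starting from Busy, the probability is 0.2748.

0.2748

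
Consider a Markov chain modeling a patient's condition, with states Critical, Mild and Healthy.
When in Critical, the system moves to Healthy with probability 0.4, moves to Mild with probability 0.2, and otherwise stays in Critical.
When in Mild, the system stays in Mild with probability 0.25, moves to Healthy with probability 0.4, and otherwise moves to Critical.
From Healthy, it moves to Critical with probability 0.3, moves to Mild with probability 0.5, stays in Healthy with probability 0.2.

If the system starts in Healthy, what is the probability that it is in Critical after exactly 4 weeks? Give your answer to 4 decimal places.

0.3511

Propagate the distribution vector 4 weeks from Healthy.
After 0 weeks: (0.0000, 0.0000, 1.0000)
After 1 week: (0.3000, 0.5000, 0.2000)
After 2 weeks: (0.3550, 0.2850, 0.3600)
After 3 weeks: (0.3498, 0.3223, 0.3280)
After 4 weeks: (0.3511, 0.3145, 0.3344)
P(in Critical after 4 weeks) = 0.3511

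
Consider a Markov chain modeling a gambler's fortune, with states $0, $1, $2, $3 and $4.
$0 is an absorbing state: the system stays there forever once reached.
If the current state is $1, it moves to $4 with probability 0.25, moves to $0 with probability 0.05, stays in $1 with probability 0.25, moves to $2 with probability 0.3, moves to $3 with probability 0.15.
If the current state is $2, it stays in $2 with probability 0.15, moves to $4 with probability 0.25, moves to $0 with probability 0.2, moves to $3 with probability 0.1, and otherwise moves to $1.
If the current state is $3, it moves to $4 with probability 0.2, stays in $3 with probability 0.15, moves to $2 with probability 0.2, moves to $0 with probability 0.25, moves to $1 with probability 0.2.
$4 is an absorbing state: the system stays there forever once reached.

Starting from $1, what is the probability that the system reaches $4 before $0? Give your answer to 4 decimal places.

Let h(s) be the probability of absorption at $4 starting from transient state s. Then h($4) = 1 and h($0) = 0. By first-step analysis:
h($1) = 0.05·0 + 0.25·h($1) + 0.3·h($2) + 0.15·h($3) + 0.25·1
h($2) = 0.2·0 + 0.3·h($1) + 0.15·h($2) + 0.1·h($3) + 0.25·1
h($3) = 0.25·0 + 0.2·h($1) + 0.2·h($2) + 0.15·h($3) + 0.2·1
Solving: h($1) = 0.6792, h($2) = 0.5968, h($3) = 0.5355.
Starting from $1, the probability is 0.6792.

0.6792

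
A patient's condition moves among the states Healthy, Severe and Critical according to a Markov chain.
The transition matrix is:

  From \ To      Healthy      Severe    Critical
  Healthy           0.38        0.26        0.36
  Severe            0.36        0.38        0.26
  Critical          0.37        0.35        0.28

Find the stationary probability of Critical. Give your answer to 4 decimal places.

0.3031

Let the stationary distribution be π with π = πP and π_1 + π_2 + π_3 = 1.
π_1 = 0.38·π_1 + 0.36·π_2 + 0.37·π_3
π_2 = 0.26·π_1 + 0.38·π_2 + 0.35·π_3
Solving with the normalization constraint gives π = (0.3704, 0.3265, 0.3031).
So the stationary probability of Critical is 0.3031.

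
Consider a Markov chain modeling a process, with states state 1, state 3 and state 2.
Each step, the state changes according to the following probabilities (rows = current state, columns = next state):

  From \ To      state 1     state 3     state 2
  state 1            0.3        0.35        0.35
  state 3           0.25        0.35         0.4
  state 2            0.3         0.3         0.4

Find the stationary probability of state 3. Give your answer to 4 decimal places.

Let the stationary distribution be π with π = πP and π_1 + π_2 + π_3 = 1.
π_1 = 0.3·π_1 + 0.25·π_2 + 0.3·π_3
π_2 = 0.35·π_1 + 0.35·π_2 + 0.3·π_3
Solving with the normalization constraint gives π = (0.2835, 0.3307, 0.3858).
So the stationary probability of state 3 is 0.3307.

0.3307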